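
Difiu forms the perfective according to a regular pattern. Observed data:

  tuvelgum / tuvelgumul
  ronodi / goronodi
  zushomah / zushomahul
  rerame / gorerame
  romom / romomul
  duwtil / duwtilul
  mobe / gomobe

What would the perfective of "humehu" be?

"humehu" ends in a vowel. The stems ending in a vowel (ronodi → goronodi, mobe → gomobe, rerame → gorerame) add the prefix go-.
So humehu → gohumehu.

gohumehu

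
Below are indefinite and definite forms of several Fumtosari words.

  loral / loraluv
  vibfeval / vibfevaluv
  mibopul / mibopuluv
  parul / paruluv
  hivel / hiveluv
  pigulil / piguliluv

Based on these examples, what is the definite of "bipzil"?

bipziluv

Every pair shown (loral → loraluv, vibfeval → vibfevaluv, mibopul → mibopuluv, …) follows the same rule: add -uv.
So bipzil → bipziluv.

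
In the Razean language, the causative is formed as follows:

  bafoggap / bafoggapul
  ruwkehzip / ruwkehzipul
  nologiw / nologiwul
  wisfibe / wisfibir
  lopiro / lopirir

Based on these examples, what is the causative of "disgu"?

disgir

bafoggap and wisfibe both have 3 vowels yet inflect differently (bafoggapul, wisfibir), so the number of vowels is not what conditions the rule; whether the stem ends in a vowel or a consonant is.
"disgu" ends in a vowel. The stems ending in a vowel (wisfibe → wisfibir, lopiro → lopirir) drop the final letter and add -ir.
The other pattern: stems ending in a consonant add -ul.
So disgu → disgir.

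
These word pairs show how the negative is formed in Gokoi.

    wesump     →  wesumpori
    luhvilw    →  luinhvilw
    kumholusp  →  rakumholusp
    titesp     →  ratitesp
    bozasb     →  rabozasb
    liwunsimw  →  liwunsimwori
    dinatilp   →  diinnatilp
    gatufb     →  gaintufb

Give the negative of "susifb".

kumholusp and wesump both end in -p yet inflect differently (rakumholusp, wesumpori), so the final letter is not what conditions the rule; the second-to-last letter is.
"susifb" has second-to-last letter 'f'. The one such stem in the data (gatufb → gaintufb) inserts -in- after the first vowel (as do luhvilw, dinatilp), so the same rule applies.
So susifb → suinsifb.

suinsifb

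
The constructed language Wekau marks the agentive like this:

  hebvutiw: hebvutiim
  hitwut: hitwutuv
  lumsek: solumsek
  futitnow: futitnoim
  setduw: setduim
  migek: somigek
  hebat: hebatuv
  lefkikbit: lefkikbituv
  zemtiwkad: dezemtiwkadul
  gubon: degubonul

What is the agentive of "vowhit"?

"vowhit" ends in -t. The stems ending in -t (lefkikbit → lefkikbituv, hebat → hebatuv, hitwut → hitwutuv) add -uv.
So vowhit → vowhituv.

vowhituv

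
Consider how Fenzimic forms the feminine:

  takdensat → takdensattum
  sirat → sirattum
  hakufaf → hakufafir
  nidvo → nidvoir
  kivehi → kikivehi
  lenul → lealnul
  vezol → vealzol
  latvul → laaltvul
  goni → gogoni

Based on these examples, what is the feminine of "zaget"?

vezol and nidvo both have last vowel 'o' yet inflect differently (vealzol, nidvoir), so the last vowel is not what conditions the rule; the final letter is.
"zaget" ends in -t. The stems ending in -t (sirat → sirattum, takdensat → takdensattum) double the final consonant and add -um.
So zaget → zagettum.

zagettum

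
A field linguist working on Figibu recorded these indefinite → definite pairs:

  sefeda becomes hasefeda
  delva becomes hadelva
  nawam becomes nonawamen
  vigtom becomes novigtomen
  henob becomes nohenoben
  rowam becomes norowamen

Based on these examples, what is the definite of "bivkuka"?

habivkuka

sefeda and nawam both have last vowel 'a' yet inflect differently (hasefeda, nonawamen), so the last vowel is not what conditions the rule; the final letter is.
"bivkuka" ends in -a. The stems ending in -a (sefeda → hasefeda, delva → hadelva) add the prefix ha-.
So bivkuka → habivkuka.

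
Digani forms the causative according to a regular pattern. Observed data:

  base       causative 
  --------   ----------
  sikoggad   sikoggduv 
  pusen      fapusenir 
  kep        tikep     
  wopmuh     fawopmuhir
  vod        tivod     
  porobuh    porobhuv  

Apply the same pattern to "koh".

"koh" has 1 vowel. The stems with 1 vowel (vod → tivod, kep → tikep) add the prefix ti-.
The other patterns: stems with 2 vowels add fa- … -ir around the stem; stems with 3 vowels delete the last vowel and add -uv.
So koh → tikoh.

tikoh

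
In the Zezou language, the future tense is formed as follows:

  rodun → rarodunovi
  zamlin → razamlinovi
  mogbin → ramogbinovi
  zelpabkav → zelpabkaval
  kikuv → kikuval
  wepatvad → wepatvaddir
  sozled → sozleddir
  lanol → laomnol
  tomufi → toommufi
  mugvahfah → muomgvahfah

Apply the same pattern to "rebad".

rodun and kikuv both have last vowel 'u' yet inflect differently (rarodunovi, kikuval), so the last vowel is not what conditions the rule; the final letter is.
"rebad" ends in -d. The stems ending in -d (wepatvad → wepatvaddir, sozled → sozleddir) double the final consonant and add -ir.
So rebad → rebaddir.

rebaddir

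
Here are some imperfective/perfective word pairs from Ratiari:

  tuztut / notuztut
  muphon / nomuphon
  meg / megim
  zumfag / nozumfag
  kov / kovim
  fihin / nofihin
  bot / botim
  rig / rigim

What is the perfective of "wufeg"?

"wufeg" has 2 vowels. The stems with 2 vowels (tuztut → notuztut, fihin → nofihin, zumfag → nozumfag) add the prefix no-.
The other pattern: stems with 1 vowel add -im.
So wufeg → nowufeg.

nowufeg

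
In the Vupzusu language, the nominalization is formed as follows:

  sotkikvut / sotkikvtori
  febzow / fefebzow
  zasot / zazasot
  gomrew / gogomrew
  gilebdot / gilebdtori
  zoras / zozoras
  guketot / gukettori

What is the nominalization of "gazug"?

gagazug

zasot and guketot both end in -t yet inflect differently (zazasot, gukettori), so the final letter is not what conditions the rule; the number of vowels is.
"gazug" has 2 vowels. The stems with 2 vowels (gomrew → gogomrew, febzow → fefebzow, zasot → zazasot) repeat the first consonant+vowel as a prefix.
The other pattern: stems with 3 vowels delete the last vowel and add -ori.
So gazug → gagazug.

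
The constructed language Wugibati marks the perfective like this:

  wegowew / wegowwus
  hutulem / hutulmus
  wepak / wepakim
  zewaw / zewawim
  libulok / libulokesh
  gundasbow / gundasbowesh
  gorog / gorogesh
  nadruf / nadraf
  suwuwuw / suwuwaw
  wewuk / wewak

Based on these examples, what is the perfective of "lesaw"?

lesawim

wegowew and zewaw both end in -w yet inflect differently (wegowwus, zewawim), so the final letter is not what conditions the rule; the last vowel is.
"lesaw" has last vowel 'a'. The stems whose last vowel is 'a' (wepak → wepakim, zewaw → zewawim) add -im.
So lesaw → lesawim.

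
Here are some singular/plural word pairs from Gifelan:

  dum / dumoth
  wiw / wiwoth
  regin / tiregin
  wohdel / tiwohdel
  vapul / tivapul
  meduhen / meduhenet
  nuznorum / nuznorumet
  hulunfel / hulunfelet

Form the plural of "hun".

regin and meduhen both end in -n yet inflect differently (tiregin, meduhenet), so the final letter is not what conditions the rule; the number of vowels is.
"hun" has 1 vowel. The stems with 1 vowel (dum → dumoth, wiw → wiwoth) add -oth.
So hun → hunoth.

hunoth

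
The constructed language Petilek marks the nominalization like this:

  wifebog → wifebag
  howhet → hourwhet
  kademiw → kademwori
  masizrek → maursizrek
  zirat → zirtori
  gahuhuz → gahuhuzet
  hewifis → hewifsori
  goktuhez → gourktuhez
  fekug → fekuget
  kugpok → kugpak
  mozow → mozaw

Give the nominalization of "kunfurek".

gahuhuz and goktuhez both end in -z yet inflect differently (gahuhuzet, gourktuhez), so the final letter is not what conditions the rule; the last vowel is.
"kunfurek" has last vowel 'e'. The stems whose last vowel is 'e' (howhet → hourwhet, masizrek → maursizrek, goktuhez → gourktuhez) insert -ur- after the first vowel.
The other patterns: stems whose last vowel is 'u' add -et; stems whose last vowel is 'a' or 'i' delete the last vowel and add -ori; stems whose last vowel is 'o' change the last vowel to 'a'.
So kunfurek → kuurnfurek.

kuurnfurek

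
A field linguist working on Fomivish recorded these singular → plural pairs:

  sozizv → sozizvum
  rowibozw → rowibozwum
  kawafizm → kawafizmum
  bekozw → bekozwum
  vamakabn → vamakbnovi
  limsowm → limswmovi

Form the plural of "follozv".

follozvum

kawafizm and limsowm both end in -m yet inflect differently (kawafizmum, limswmovi), so the final letter is not what conditions the rule; the second-to-last letter is.
"follozv" has second-to-last letter 'z'. The stems whose second-to-last letter is 'z' (sozizv → sozizvum, rowibozw → rowibozwum, kawafizm → kawafizmum) add -um.
The other pattern: stems whose second-to-last letter is 'b' or 'w' delete the last vowel and add -ovi.
So follozv → follozvum.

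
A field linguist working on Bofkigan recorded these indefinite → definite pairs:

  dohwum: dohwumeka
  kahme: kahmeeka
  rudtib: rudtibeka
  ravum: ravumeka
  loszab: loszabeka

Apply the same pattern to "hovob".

hovobeka

Every pair shown (dohwum → dohwumeka, kahme → kahmeeka, rudtib → rudtibeka, …) follows the same rule: add -eka.
So hovob → hovobeka.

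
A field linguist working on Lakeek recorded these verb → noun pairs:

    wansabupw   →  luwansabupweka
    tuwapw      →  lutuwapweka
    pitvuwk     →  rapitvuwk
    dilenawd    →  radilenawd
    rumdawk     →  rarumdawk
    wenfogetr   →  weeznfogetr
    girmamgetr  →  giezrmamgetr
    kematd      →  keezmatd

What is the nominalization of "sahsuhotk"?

dilenawd and kematd both end in -d yet inflect differently (radilenawd, keezmatd), so the final letter is not what conditions the rule; the second-to-last letter is.
"sahsuhotk" has second-to-last letter 't'. The stems whose second-to-last letter is 't' (wenfogetr → weeznfogetr, girmamgetr → giezrmamgetr, kematd → keezmatd) insert -ez- after the first vowel.
The other patterns: stems whose second-to-last letter is 'p' add lu- … -eka around the stem; stems whose second-to-last letter is 'w' add the prefix ra-.
So sahsuhotk → saezhsuhotk.

saezhsuhotk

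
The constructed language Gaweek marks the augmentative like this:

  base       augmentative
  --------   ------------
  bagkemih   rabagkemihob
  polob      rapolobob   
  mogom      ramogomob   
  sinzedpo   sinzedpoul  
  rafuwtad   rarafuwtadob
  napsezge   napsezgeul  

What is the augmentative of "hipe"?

hipeul

sinzedpo and polob both have last vowel 'o' yet inflect differently (sinzedpoul, rapolobob), so the last vowel is not what conditions the rule; whether the stem ends in a vowel or a consonant is.
"hipe" ends in a vowel. The stems ending in a vowel (napsezge → napsezgeul, sinzedpo → sinzedpoul) add -ul.
The other pattern: stems ending in a consonant add ra- … -ob around the stem.
So hipe → hipeul.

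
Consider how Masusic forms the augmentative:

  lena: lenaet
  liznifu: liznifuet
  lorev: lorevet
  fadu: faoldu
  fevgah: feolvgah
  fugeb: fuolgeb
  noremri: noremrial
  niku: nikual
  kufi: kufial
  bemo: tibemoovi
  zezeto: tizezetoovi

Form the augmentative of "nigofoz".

nigofozal

liznifu and fadu both end in -u yet inflect differently (liznifuet, faoldu), so the final letter is not what conditions the rule; the first letter is.
"nigofoz" begins with n-. The stems beginning with n- (noremri → noremrial, niku → nikual) add -al.
So nigofoz → nigofozal.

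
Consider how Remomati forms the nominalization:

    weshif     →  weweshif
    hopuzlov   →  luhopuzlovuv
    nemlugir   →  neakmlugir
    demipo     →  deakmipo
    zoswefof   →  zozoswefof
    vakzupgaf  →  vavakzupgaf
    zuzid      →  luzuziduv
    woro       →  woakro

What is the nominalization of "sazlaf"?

"sazlaf" ends in -f. The stems ending in -f (weshif → weweshif, zoswefof → zozoswefof, vakzupgaf → vavakzupgaf) repeat the first consonant+vowel as a prefix.
So sazlaf → sasazlaf.

sasazlaf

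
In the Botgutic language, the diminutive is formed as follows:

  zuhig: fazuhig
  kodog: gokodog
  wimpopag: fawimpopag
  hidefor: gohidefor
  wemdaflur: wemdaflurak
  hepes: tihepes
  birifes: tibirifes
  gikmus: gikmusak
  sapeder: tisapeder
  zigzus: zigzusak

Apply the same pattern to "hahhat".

fahahhat

wemdaflur and sapeder both end in -r yet inflect differently (wemdaflurak, tisapeder), so the final letter is not what conditions the rule; the last vowel is.
"hahhat" has last vowel 'a'. The one such stem in the data (wimpopag → fawimpopag) adds the prefix fa-, so the same rule applies.
So hahhat → fahahhat.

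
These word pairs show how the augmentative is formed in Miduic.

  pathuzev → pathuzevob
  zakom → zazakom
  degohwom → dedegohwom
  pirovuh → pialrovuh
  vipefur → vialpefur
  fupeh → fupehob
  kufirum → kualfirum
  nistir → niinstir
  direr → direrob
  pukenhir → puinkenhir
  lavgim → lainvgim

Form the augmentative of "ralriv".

"ralriv" has last vowel 'i'. The stems whose last vowel is 'i' (pukenhir → puinkenhir, nistir → niinstir, lavgim → lainvgim) insert -in- after the first vowel.
The other patterns: stems whose last vowel is 'o' repeat the first consonant+vowel as a prefix; stems whose last vowel is 'e' add -ob; stems whose last vowel is 'u' insert -al- after the first vowel.
So ralriv → rainlriv.

rainlriv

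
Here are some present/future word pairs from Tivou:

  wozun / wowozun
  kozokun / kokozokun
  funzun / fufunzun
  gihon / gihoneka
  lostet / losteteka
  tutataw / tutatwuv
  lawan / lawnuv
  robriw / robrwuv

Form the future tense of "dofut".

wozun and gihon both end in -n yet inflect differently (wowozun, gihoneka), so the final letter is not what conditions the rule; the last vowel is.
"dofut" has last vowel 'u'. The stems whose last vowel is 'u' (wozun → wowozun, kozokun → kokozokun, funzun → fufunzun) repeat the first consonant+vowel as a prefix.
The other patterns: stems whose last vowel is 'e' or 'o' add -eka; stems whose last vowel is 'a' or 'i' delete the last vowel and add -uv.
So dofut → dodofut.

dodofut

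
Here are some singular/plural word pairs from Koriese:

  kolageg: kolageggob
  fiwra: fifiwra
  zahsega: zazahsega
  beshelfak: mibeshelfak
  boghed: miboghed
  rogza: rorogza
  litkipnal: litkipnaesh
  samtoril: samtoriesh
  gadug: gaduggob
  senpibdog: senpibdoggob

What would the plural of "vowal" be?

litkipnal and rogza both have last vowel 'a' yet inflect differently (litkipnaesh, rorogza), so the last vowel is not what conditions the rule; the final letter is.
"vowal" ends in -l. The stems ending in -l (samtoril → samtoriesh, litkipnal → litkipnaesh) drop the final letter and add -esh.
The other patterns: stems ending in -g double the final consonant and add -ob; stems ending in -a repeat the first consonant+vowel as a prefix; stems ending in -d or -k add the prefix mi-.
So vowal → vowaesh.

vowaesh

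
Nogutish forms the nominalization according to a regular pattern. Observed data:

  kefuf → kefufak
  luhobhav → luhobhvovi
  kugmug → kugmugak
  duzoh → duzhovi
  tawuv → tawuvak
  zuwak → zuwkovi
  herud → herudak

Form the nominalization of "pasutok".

"pasutok" has last vowel 'o'. The one such stem in the data (duzoh → duzhovi) deletes the last vowel and adds -ovi (as do luhobhav, zuwak), so the same rule applies.
So pasutok → pasutkovi.

pasutkovi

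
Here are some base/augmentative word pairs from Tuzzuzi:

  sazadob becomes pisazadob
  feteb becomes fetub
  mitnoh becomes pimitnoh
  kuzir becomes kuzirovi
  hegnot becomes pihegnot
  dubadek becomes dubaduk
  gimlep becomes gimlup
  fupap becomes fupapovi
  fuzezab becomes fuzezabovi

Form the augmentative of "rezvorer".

rezvorur

gimlep and fupap both end in -p yet inflect differently (gimlup, fupapovi), so the final letter is not what conditions the rule; the last vowel is.
"rezvorer" has last vowel 'e'. The stems whose last vowel is 'e' (gimlep → gimlup, feteb → fetub, dubadek → dubaduk) change the last vowel to 'u'.
So rezvorer → rezvorur.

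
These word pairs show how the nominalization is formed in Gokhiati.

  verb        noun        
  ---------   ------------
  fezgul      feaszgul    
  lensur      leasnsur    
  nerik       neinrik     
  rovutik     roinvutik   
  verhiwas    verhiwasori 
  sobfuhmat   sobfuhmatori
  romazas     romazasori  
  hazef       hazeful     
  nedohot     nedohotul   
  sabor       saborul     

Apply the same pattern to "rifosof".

"rifosof" has last vowel 'o'. The stems whose last vowel is 'o' (nedohot → nedohotul, sabor → saborul) add -ul.
The other patterns: stems whose last vowel is 'u' insert -as- after the first vowel; stems whose last vowel is 'i' insert -in- after the first vowel; stems whose last vowel is 'a' add -ori.
So rifosof → rifosoful.

rifosoful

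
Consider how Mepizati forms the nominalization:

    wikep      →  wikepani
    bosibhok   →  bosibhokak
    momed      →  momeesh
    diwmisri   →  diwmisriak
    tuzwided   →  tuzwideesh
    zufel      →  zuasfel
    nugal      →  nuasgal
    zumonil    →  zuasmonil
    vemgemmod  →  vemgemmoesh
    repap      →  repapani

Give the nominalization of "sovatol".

soasvatol

momed and wikep both have last vowel 'e' yet inflect differently (momeesh, wikepani), so the last vowel is not what conditions the rule; the final letter is.
"sovatol" ends in -l. The stems ending in -l (zufel → zuasfel, nugal → nuasgal, zumonil → zuasmonil) insert -as- after the first vowel.
So sovatol → soasvatol.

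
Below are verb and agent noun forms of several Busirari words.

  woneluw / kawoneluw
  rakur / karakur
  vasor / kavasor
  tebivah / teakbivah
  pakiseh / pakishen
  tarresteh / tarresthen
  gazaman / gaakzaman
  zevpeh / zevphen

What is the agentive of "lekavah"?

pakiseh and tebivah both end in -h yet inflect differently (pakishen, teakbivah), so the final letter is not what conditions the rule; the last vowel is.
"lekavah" has last vowel 'a'. The stems whose last vowel is 'a' (gazaman → gaakzaman, tebivah → teakbivah) insert -ak- after the first vowel.
The other patterns: stems whose last vowel is 'o' or 'u' add the prefix ka-; stems whose last vowel is 'e' delete the last vowel and add -en.
So lekavah → leakkavah.

leakkavah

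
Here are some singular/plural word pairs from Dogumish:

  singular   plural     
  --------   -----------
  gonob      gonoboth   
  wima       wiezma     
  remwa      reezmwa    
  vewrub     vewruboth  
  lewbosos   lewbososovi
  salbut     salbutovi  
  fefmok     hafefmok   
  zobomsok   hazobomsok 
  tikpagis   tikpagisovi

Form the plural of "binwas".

binwasovi

lewbosos and zobomsok both have last vowel 'o' yet inflect differently (lewbososovi, hazobomsok), so the last vowel is not what conditions the rule; the final letter is.
"binwas" ends in -s. The stems ending in -s (lewbosos → lewbososovi, tikpagis → tikpagisovi) add -ovi.
The other patterns: stems ending in -a insert -ez- after the first vowel; stems ending in -k add the prefix ha-; stems ending in -b add -oth.
So binwas → binwasovi.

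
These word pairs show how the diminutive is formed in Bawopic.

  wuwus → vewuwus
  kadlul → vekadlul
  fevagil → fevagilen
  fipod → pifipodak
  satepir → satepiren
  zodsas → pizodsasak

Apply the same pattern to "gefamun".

vegefamun

"gefamun" has last vowel 'u'. The stems whose last vowel is 'u' (kadlul → vekadlul, wuwus → vewuwus) add the prefix ve-.
So gefamun → vegefamun.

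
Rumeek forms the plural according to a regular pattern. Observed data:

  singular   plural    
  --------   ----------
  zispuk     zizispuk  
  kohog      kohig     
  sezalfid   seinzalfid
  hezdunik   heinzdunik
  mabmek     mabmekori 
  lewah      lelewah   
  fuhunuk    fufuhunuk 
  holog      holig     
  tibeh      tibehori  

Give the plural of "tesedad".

tetesedad

"tesedad" has last vowel 'a'. The one such stem in the data (lewah → lelewah) repeats the first consonant+vowel as a prefix (as do zispuk, fuhunuk), so the same rule applies.
So tesedad → tetesedad.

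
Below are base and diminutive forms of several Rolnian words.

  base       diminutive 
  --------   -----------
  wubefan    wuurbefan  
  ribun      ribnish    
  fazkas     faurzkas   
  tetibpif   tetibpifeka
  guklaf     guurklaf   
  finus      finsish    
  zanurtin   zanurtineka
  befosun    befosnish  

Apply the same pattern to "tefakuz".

"tefakuz" has last vowel 'u'. The stems whose last vowel is 'u' (finus → finsish, befosun → befosnish, ribun → ribnish) delete the last vowel and add -ish.
The other patterns: stems whose last vowel is 'a' insert -ur- after the first vowel; stems whose last vowel is 'i' add -eka.
So tefakuz → tefakzish.

tefakzish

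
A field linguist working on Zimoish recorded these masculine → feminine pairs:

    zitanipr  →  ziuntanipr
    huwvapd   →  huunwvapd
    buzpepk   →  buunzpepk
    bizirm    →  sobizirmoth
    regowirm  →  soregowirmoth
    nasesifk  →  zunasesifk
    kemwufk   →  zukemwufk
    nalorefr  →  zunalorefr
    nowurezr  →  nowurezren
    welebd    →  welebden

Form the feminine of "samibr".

samibren

buzpepk and nasesifk both end in -k yet inflect differently (buunzpepk, zunasesifk), so the final letter is not what conditions the rule; the second-to-last letter is.
"samibr" has second-to-last letter 'b'. The one such stem in the data (welebd → welebden) adds -en, so the same rule applies.
So samibr → samibren.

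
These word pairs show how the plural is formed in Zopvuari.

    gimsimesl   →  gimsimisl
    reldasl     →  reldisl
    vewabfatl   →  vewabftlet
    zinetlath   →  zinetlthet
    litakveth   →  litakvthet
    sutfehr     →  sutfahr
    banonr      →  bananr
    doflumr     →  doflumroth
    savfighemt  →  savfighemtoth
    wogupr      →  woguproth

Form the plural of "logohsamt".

gimsimesl and vewabfatl both end in -l yet inflect differently (gimsimisl, vewabftlet), so the final letter is not what conditions the rule; the second-to-last letter is.
"logohsamt" has second-to-last letter 'm'. The stems whose second-to-last letter is 'm' (doflumr → doflumroth, savfighemt → savfighemtoth) add -oth.
The other patterns: stems whose second-to-last letter is 's' change the last vowel to 'i'; stems whose second-to-last letter is 't' delete the last vowel and add -et; stems whose second-to-last letter is 'h' or 'n' change the last vowel to 'a'.
So logohsamt → logohsamtoth.

logohsamtoth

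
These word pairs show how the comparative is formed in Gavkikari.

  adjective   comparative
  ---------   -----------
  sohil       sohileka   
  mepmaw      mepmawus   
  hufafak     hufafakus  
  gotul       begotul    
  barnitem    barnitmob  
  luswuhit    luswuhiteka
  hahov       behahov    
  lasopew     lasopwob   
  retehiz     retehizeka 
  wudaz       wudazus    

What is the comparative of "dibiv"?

dibiveka

gotul and sohil both end in -l yet inflect differently (begotul, sohileka), so the final letter is not what conditions the rule; the last vowel is.
"dibiv" has last vowel 'i'. The stems whose last vowel is 'i' (luswuhit → luswuhiteka, retehiz → retehizeka, sohil → sohileka) add -eka.
So dibiv → dibiveka.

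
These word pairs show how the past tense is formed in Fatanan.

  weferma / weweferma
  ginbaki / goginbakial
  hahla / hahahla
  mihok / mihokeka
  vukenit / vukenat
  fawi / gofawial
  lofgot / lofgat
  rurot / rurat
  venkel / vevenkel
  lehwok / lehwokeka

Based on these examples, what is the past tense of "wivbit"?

ginbaki and vukenit both have last vowel 'i' yet inflect differently (goginbakial, vukenat), so the last vowel is not what conditions the rule; the final letter is.
"wivbit" ends in -t. The stems ending in -t (vukenit → vukenat, rurot → rurat, lofgot → lofgat) change the last vowel to 'a'.
So wivbit → wivbat.

wivbat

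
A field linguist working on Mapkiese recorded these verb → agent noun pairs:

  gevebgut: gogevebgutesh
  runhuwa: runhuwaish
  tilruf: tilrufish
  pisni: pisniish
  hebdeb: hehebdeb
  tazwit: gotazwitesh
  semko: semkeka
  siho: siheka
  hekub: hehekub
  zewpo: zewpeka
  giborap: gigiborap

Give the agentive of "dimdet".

godimdetesh

hekub and gevebgut both have last vowel 'u' yet inflect differently (hehekub, gogevebgutesh), so the last vowel is not what conditions the rule; the final letter is.
"dimdet" ends in -t. The stems ending in -t (gevebgut → gogevebgutesh, tazwit → gotazwitesh) add go- … -esh around the stem.
The other patterns: stems ending in -o drop the final letter and add -eka; stems ending in -b or -p repeat the first consonant+vowel as a prefix; stems ending in -a, -f or -i add -ish.
So dimdet → godimdetesh.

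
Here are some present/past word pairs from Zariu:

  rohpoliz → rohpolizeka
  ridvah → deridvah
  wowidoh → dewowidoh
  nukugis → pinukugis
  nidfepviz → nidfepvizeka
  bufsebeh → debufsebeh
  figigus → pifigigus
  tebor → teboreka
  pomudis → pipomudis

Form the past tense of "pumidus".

pipumidus

wowidoh and tebor both have last vowel 'o' yet inflect differently (dewowidoh, teboreka), so the last vowel is not what conditions the rule; the final letter is.
"pumidus" ends in -s. The stems ending in -s (figigus → pifigigus, nukugis → pinukugis, pomudis → pipomudis) add the prefix pi-.
The other patterns: stems ending in -h add the prefix de-; stems ending in -r or -z add -eka.
So pumidus → pipumidus.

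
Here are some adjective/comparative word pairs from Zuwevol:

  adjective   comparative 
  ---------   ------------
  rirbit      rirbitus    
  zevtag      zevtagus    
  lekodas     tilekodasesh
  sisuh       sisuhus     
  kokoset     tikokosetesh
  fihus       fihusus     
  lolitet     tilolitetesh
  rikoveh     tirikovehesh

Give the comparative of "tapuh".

tapuhus

"tapuh" has 2 vowels. The stems with 2 vowels (rirbit → rirbitus, fihus → fihusus, zevtag → zevtagus) add -us.
The other pattern: stems with 3 vowels add ti- … -esh around the stem.
So tapuh → tapuhus.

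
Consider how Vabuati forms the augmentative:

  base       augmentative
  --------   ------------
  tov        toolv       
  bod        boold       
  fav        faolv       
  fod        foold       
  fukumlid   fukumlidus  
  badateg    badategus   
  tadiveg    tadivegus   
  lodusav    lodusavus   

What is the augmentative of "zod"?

"zod" has 1 vowel. The stems with 1 vowel (tov → toolv, bod → boold, fav → faolv) insert -ol- after the first vowel.
The other pattern: stems with 3 vowels add -us.
So zod → zoold.

zoold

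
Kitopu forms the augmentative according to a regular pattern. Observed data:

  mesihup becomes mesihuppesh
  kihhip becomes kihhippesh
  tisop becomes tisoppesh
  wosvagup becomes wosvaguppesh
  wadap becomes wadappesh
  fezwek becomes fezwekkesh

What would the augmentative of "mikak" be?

mikakkesh

Every pair shown (mesihup → mesihuppesh, kihhip → kihhippesh, tisop → tisoppesh, …) follows the same rule: double the final consonant and add -esh.
So mikak → mikakkesh.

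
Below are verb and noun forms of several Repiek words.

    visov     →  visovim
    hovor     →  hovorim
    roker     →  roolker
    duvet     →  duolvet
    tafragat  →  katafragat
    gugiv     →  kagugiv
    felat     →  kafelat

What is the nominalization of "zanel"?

zaolnel

hovor and roker both end in -r yet inflect differently (hovorim, roolker), so the final letter is not what conditions the rule; the last vowel is.
"zanel" has last vowel 'e'. The stems whose last vowel is 'e' (roker → roolker, duvet → duolvet) insert -ol- after the first vowel.
The other patterns: stems whose last vowel is 'o' add -im; stems whose last vowel is 'a' or 'i' add the prefix ka-.
So zanel → zaolnel.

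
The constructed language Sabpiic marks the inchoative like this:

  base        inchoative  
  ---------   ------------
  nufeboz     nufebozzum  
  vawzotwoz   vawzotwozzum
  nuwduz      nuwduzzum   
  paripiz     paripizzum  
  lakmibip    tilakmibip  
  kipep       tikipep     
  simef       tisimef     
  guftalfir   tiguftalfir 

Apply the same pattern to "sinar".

paripiz and lakmibip both have last vowel 'i' yet inflect differently (paripizzum, tilakmibip), so the last vowel is not what conditions the rule; the final letter is.
"sinar" ends in -r. The one such stem in the data (guftalfir → tiguftalfir) adds the prefix ti-, so the same rule applies.
The other pattern: stems ending in -z double the final consonant and add -um.
So sinar → tisinar.

tisinar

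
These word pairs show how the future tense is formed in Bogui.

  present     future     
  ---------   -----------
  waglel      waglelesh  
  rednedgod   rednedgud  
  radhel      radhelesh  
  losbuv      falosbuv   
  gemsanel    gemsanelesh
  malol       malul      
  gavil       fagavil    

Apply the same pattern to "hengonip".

fahengonip

waglel and malol both end in -l yet inflect differently (waglelesh, malul), so the final letter is not what conditions the rule; the last vowel is.
"hengonip" has last vowel 'i'. The one such stem in the data (gavil → fagavil) adds the prefix fa-, so the same rule applies.
The other patterns: stems whose last vowel is 'e' add -esh; stems whose last vowel is 'o' change the last vowel to 'u'.
So hengonip → fahengonip.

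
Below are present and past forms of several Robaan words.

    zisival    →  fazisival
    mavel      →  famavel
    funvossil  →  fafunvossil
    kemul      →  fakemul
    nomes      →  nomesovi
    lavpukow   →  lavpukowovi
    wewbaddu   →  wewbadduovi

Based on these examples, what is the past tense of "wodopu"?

"wodopu" ends in -u. The one such stem in the data (wewbaddu → wewbadduovi) adds -ovi, so the same rule applies.
The other pattern: stems ending in -l add the prefix fa-.
So wodopu → wodopuovi.

wodopuovi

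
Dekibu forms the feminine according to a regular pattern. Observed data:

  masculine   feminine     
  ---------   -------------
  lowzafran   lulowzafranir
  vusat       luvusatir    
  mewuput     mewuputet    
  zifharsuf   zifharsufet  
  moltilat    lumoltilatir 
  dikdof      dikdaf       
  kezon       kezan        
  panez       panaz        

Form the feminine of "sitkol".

sitkal

vusat and mewuput both end in -t yet inflect differently (luvusatir, mewuputet), so the final letter is not what conditions the rule; the last vowel is.
"sitkol" has last vowel 'o'. The stems whose last vowel is 'o' (kezon → kezan, dikdof → dikdaf) change the last vowel to 'a'.
So sitkol → sitkal.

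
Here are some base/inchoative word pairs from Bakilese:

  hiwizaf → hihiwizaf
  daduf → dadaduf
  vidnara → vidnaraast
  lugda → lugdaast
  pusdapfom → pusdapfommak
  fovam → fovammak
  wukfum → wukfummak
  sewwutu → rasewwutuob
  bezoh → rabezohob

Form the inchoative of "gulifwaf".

gugulifwaf

"gulifwaf" ends in -f. The stems ending in -f (hiwizaf → hihiwizaf, daduf → dadaduf) repeat the first consonant+vowel as a prefix.
So gulifwaf → gugulifwaf.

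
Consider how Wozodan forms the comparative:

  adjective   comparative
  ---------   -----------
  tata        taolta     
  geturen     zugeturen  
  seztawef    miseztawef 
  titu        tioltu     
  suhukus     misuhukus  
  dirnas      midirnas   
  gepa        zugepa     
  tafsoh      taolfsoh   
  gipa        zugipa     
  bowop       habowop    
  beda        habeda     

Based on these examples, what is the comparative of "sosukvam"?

misosukvam

"sosukvam" begins with s-. The stems beginning with s- (seztawef → miseztawef, suhukus → misuhukus) add the prefix mi-.
The other patterns: stems beginning with g- add the prefix zu-; stems beginning with t- insert -ol- after the first vowel; stems beginning with b- add the prefix ha-.
So sosukvam → misosukvam.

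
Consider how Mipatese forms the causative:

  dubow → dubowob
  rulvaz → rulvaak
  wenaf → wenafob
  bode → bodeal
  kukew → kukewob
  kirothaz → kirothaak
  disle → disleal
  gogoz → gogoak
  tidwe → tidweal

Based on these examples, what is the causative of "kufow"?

kufowob

bode and kukew both have last vowel 'e' yet inflect differently (bodeal, kukewob), so the last vowel is not what conditions the rule; the final letter is.
"kufow" ends in -w. The stems ending in -w (kukew → kukewob, dubow → dubowob) add -ob.
So kufow → kufowob.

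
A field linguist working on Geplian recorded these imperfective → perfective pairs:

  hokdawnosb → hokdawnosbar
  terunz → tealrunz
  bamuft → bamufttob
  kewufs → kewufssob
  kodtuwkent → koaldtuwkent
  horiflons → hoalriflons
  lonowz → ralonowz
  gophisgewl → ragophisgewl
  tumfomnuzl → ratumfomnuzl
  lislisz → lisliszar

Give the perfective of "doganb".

doalganb

"doganb" has second-to-last letter 'n'. The stems whose second-to-last letter is 'n' (terunz → tealrunz, kodtuwkent → koaldtuwkent, horiflons → hoalriflons) insert -al- after the first vowel.
So doganb → doalganb.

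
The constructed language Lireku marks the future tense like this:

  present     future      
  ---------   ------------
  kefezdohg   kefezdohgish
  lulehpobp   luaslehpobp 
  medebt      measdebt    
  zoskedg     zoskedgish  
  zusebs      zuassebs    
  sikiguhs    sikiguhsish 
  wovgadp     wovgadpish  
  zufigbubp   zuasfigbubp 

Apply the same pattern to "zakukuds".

"zakukuds" has second-to-last letter 'd'. The stems whose second-to-last letter is 'd' (zoskedg → zoskedgish, wovgadp → wovgadpish) add -ish.
So zakukuds → zakukudsish.

zakukudsish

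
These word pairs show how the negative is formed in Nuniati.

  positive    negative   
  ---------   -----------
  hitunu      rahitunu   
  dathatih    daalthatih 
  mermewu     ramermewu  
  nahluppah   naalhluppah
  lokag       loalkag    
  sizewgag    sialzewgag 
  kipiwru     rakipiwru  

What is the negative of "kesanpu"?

mermewu and nahluppah both have 3 vowels yet inflect differently (ramermewu, naalhluppah), so the number of vowels is not what conditions the rule; the final letter is.
"kesanpu" ends in -u. The stems ending in -u (mermewu → ramermewu, kipiwru → rakipiwru, hitunu → rahitunu) add the prefix ra-.
The other pattern: stems ending in -g or -h insert -al- after the first vowel.
So kesanpu → rakesanpu.

rakesanpu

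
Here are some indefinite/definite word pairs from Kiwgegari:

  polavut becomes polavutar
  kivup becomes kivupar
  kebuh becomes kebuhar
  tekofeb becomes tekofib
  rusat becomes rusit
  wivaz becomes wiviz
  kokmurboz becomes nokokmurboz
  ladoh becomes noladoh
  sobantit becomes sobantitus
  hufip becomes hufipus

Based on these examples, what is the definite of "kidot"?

polavut and rusat both end in -t yet inflect differently (polavutar, rusit), so the final letter is not what conditions the rule; the last vowel is.
"kidot" has last vowel 'o'. The stems whose last vowel is 'o' (kokmurboz → nokokmurboz, ladoh → noladoh) add the prefix no-.
So kidot → nokidot.

nokidot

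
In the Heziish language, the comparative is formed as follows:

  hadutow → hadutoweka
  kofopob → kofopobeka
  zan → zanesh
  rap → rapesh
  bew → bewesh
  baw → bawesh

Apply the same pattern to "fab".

hadutow and bew both end in -w yet inflect differently (hadutoweka, bewesh), so the final letter is not what conditions the rule; the number of vowels is.
"fab" has 1 vowel. The stems with 1 vowel (zan → zanesh, rap → rapesh, bew → bewesh) add -esh.
So fab → fabesh.

fabesh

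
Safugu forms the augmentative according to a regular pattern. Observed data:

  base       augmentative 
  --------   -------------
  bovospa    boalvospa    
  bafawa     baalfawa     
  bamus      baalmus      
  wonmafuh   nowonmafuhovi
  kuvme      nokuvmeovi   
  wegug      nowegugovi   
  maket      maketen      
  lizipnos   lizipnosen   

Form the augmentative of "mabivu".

mabivuen

bamus and lizipnos both end in -s yet inflect differently (baalmus, lizipnosen), so the final letter is not what conditions the rule; the first letter is.
"mabivu" begins with m-. The one such stem in the data (maket → maketen) adds -en, so the same rule applies.
So mabivu → mabivuen.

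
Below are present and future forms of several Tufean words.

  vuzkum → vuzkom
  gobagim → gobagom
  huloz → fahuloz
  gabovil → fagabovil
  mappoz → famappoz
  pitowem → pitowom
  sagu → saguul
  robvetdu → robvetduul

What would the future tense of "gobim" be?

robvetdu and vuzkum both have last vowel 'u' yet inflect differently (robvetduul, vuzkom), so the last vowel is not what conditions the rule; the final letter is.
"gobim" ends in -m. The stems ending in -m (vuzkum → vuzkom, pitowem → pitowom, gobagim → gobagom) change the last vowel to 'o'.
The other patterns: stems ending in -u add -ul; stems ending in -l or -z add the prefix fa-.
So gobim → gobom.

gobom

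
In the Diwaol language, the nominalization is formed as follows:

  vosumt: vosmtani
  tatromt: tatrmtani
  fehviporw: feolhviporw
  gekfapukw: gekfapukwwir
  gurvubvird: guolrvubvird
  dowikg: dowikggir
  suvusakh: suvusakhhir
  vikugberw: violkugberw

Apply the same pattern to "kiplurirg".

kiolplurirg

vikugberw and gekfapukw both end in -w yet inflect differently (violkugberw, gekfapukwwir), so the final letter is not what conditions the rule; the second-to-last letter is.
"kiplurirg" has second-to-last letter 'r'. The stems whose second-to-last letter is 'r' (vikugberw → violkugberw, fehviporw → feolhviporw, gurvubvird → guolrvubvird) insert -ol- after the first vowel.
So kiplurirg → kiolplurirg.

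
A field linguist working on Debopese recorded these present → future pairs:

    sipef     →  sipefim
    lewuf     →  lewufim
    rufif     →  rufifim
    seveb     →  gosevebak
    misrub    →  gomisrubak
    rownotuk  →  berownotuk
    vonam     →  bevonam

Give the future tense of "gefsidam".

begefsidam

sipef and seveb both have last vowel 'e' yet inflect differently (sipefim, gosevebak), so the last vowel is not what conditions the rule; the final letter is.
"gefsidam" ends in -m. The one such stem in the data (vonam → bevonam) adds the prefix be-, so the same rule applies.
The other patterns: stems ending in -f add -im; stems ending in -b add go- … -ak around the stem.
So gefsidam → begefsidam.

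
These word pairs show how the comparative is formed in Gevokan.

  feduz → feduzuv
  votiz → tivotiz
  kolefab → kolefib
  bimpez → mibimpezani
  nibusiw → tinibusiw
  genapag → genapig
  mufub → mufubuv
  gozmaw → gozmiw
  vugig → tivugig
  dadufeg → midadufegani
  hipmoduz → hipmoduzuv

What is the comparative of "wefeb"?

miwefebani

"wefeb" has last vowel 'e'. The stems whose last vowel is 'e' (bimpez → mibimpezani, dadufeg → midadufegani) add mi- … -ani around the stem.
So wefeb → miwefebani.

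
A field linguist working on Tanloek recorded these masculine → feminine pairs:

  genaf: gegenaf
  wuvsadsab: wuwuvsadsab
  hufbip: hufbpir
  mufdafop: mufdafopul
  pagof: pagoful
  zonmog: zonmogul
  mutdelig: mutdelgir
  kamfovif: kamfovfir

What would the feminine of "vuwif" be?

vuwfir

genaf and pagof both end in -f yet inflect differently (gegenaf, pagoful), so the final letter is not what conditions the rule; the last vowel is.
"vuwif" has last vowel 'i'. The stems whose last vowel is 'i' (hufbip → hufbpir, mutdelig → mutdelgir, kamfovif → kamfovfir) delete the last vowel and add -ir.
The other patterns: stems whose last vowel is 'a' repeat the first consonant+vowel as a prefix; stems whose last vowel is 'o' add -ul.
So vuwif → vuwfir.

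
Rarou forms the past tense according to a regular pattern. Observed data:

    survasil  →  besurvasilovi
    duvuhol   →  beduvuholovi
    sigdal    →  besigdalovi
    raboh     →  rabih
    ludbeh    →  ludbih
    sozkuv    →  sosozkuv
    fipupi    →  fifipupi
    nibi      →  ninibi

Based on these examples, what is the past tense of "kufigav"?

kukufigav

duvuhol and raboh both have last vowel 'o' yet inflect differently (beduvuholovi, rabih), so the last vowel is not what conditions the rule; the final letter is.
"kufigav" ends in -v. The one such stem in the data (sozkuv → sosozkuv) repeats the first consonant+vowel as a prefix (as do fipupi, nibi), so the same rule applies.
So kufigav → kukufigav.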